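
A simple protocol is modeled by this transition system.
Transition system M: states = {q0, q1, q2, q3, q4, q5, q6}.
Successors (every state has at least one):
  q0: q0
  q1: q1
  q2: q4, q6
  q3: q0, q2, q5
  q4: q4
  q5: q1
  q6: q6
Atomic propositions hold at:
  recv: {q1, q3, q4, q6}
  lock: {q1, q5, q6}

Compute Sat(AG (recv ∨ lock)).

Sat(recv ∨ lock) = {q1, q3, q4, q5, q6}
AG (recv ∨ lock): greatest fixpoint, start Z0 = {q1, q3, q4, q5, q6}, keep only states in Sat with every successor in Z. Z1 = {q1, q4, q5, q6}; fixed.
Sat(AG (recv ∨ lock)) = {q1, q4, q5, q6}

{q1, q4, q5, q6}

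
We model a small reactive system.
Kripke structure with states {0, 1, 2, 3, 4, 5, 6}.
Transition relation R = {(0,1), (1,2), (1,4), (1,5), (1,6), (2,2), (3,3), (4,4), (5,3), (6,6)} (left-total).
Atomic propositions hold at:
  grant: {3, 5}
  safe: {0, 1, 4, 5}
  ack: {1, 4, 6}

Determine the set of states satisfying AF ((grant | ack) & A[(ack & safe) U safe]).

{0, 1, 4, 5}

Sat(grant | ack) = {1, 3, 4, 5, 6}
Sat(ack & safe) = {1, 4}
A[(ack & safe) U safe]: least fixpoint, start Z0 = Sat(safe) = {0, 1, 4, 5}, add states in Sat(ack & safe) with every successor in Z. Already a fixed point.
Sat(A[(ack & safe) U safe]) = {0, 1, 4, 5}
Sat((grant | ack) & A[(ack & safe) U safe]) = {1, 4, 5}
AF ((grant | ack) & A[(ack & safe) U safe]): least fixpoint, start Z0 = {1, 4, 5}, add states with every successor in Z. Z1 = {0, 1, 4, 5}; fixed.
Sat(AF ((grant | ack) & A[(ack & safe) U safe])) = {0, 1, 4, 5}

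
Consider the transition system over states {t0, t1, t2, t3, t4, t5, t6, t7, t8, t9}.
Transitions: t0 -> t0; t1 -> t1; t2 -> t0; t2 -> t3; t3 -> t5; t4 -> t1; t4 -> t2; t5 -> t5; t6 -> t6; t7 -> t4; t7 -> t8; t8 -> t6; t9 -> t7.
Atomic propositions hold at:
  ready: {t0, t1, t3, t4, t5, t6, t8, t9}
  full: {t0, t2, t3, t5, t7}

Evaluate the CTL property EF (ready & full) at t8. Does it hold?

Sat(ready & full) = {t0, t3, t5}
EF (ready & full): least fixpoint, start Z0 = {t0, t3, t5}, add states with some successor in Z. Z1 = {t0, t2, t3, t5}; Z2 = {t0, t2, t3, t4, t5}; Z3 = {t0, t2, t3, t4, t5, t7}; Z4 = {t0, t2, t3, t4, t5, t7, t9}; fixed.
Sat(EF (ready & full)) = {t0, t2, t3, t4, t5, t7, t9}
t8 ∉ Sat(EF (ready & full)) = {t0, t2, t3, t4, t5, t7, t9}, so the formula does not hold at t8.

No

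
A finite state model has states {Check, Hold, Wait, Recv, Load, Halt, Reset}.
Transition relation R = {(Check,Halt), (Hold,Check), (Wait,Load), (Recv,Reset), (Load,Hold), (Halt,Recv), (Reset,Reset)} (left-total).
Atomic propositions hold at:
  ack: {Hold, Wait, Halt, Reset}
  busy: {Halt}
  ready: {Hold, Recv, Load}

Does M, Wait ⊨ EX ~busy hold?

Sat(~busy) = {Check, Hold, Wait, Recv, Load, Reset}
Sat(EX ~busy) = {s : some successor in {Check, Hold, Wait, Recv, Load, Reset}} = {Hold, Wait, Recv, Load, Halt, Reset}
Wait ∈ Sat(EX ~busy) = {Hold, Wait, Recv, Load, Halt, Reset}, so the formula holds at Wait.

Yes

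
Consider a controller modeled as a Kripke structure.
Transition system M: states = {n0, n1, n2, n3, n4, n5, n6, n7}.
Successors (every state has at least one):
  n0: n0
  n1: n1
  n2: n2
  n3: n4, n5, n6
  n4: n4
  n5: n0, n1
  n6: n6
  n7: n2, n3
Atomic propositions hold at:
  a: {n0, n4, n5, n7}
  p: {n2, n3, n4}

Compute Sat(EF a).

{n0, n3, n4, n5, n7}

EF a: least fixpoint, start Z0 = {n0, n4, n5, n7}, add states with some successor in Z. Z1 = {n0, n3, n4, n5, n7}; fixed.
Sat(EF a) = {n0, n3, n4, n5, n7}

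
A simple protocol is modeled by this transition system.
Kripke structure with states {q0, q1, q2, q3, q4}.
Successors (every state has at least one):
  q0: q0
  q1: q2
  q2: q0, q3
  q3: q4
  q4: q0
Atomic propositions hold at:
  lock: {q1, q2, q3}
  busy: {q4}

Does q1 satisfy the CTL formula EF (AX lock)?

Sat(AX lock) = {s : every successor in {q1, q2, q3}} = {q1}
EF (AX lock): least fixpoint, start Z0 = {q1}, add states with some successor in Z. Already a fixed point.
Sat(EF (AX lock)) = {q1}
q1 ∈ Sat(EF (AX lock)) = {q1}, so the formula holds at q1.

Yes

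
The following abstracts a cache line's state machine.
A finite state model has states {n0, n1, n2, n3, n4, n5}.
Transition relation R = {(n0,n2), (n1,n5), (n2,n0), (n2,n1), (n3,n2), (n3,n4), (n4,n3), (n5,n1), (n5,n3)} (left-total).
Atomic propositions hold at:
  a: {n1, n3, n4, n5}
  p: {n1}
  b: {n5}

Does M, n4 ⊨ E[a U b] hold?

No

E[a U b]: least fixpoint, start Z0 = Sat(b) = {n5}, add states in Sat(a) with some successor in Z. Z1 = {n1, n5}; fixed.
Sat(E[a U b]) = {n1, n5}
n4 ∉ Sat(E[a U b]) = {n1, n5}, so the formula does not hold at n4.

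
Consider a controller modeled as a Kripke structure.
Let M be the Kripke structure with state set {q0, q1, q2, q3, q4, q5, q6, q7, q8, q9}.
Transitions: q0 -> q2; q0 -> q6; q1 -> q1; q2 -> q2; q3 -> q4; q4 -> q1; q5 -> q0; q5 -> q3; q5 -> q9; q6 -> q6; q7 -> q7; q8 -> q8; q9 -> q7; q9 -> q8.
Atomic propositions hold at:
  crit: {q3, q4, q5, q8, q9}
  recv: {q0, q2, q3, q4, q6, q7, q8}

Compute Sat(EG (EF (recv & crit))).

{q5, q8, q9}

Sat(recv & crit) = {q3, q4, q8}
EF (recv & crit): least fixpoint, start Z0 = {q3, q4, q8}, add states with some successor in Z. Z1 = {q3, q4, q5, q8, q9}; fixed.
Sat(EF (recv & crit)) = {q3, q4, q5, q8, q9}
EG (EF (recv & crit)): greatest fixpoint, start Z0 = {q3, q4, q5, q8, q9}, keep only states in Sat with some successor in Z. Z1 = {q3, q5, q8, q9}; Z2 = {q5, q8, q9}; fixed.
Sat(EG (EF (recv & crit))) = {q5, q8, q9}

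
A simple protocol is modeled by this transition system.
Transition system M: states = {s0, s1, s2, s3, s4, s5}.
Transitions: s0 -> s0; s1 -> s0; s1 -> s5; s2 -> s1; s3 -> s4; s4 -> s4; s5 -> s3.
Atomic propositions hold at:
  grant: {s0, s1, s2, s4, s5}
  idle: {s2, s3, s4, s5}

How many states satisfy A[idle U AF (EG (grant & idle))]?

3

Sat(grant & idle) = {s2, s4, s5}
EG (grant & idle): greatest fixpoint, start Z0 = {s2, s4, s5}, keep only states in Sat with some successor in Z. Z1 = {s4}; fixed.
Sat(EG (grant & idle)) = {s4}
AF (EG (grant & idle)): least fixpoint, start Z0 = {s4}, add states with every successor in Z. Z1 = {s3, s4}; Z2 = {s3, s4, s5}; fixed.
Sat(AF (EG (grant & idle))) = {s3, s4, s5}
A[idle U AF (EG (grant & idle))]: least fixpoint, start Z0 = Sat(AF (EG (grant & idle))) = {s3, s4, s5}, add states in Sat(idle) with every successor in Z. Already a fixed point.
Sat(A[idle U AF (EG (grant & idle))]) = {s3, s4, s5}
|Sat(A[idle U AF (EG (grant & idle))])| = |{s3, s4, s5}| = 3.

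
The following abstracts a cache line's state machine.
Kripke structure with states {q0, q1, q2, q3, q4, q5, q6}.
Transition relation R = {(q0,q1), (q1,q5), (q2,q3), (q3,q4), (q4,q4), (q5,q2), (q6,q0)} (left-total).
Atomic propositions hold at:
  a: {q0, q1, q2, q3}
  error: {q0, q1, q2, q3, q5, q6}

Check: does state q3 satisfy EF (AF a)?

Yes

AF a: least fixpoint, start Z0 = {q0, q1, q2, q3}, add states with every successor in Z. Z1 = {q0, q1, q2, q3, q5, q6}; fixed.
Sat(AF a) = {q0, q1, q2, q3, q5, q6}
EF (AF a): least fixpoint, start Z0 = {q0, q1, q2, q3, q5, q6}, add states with some successor in Z. Already a fixed point.
Sat(EF (AF a)) = {q0, q1, q2, q3, q5, q6}
q3 ∈ Sat(EF (AF a)) = {q0, q1, q2, q3, q5, q6}, so the formula holds at q3.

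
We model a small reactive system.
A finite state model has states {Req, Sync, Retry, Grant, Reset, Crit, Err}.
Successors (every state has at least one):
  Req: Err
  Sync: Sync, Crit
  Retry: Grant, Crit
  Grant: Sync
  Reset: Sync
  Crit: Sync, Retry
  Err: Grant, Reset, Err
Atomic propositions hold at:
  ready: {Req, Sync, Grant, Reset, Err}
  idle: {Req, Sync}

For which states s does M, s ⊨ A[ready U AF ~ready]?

{Retry, Crit}

Sat(~ready) = {Retry, Crit}
AF ~ready: least fixpoint, start Z0 = {Retry, Crit}, add states with every successor in Z. Already a fixed point.
Sat(AF ~ready) = {Retry, Crit}
A[ready U AF ~ready]: least fixpoint, start Z0 = Sat(AF ~ready) = {Retry, Crit}, add states in Sat(ready) with every successor in Z. Already a fixed point.
Sat(A[ready U AF ~ready]) = {Retry, Crit}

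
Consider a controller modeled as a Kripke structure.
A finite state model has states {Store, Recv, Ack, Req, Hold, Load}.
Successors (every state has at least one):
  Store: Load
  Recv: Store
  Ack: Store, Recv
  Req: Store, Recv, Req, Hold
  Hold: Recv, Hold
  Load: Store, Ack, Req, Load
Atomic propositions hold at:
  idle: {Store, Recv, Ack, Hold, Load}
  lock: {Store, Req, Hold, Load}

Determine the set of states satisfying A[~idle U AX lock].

Sat(~idle) = {Req}
Sat(AX lock) = {s : every successor in {Store, Req, Hold, Load}} = {Store, Recv}
A[~idle U AX lock]: least fixpoint, start Z0 = Sat(AX lock) = {Store, Recv}, add states in Sat(~idle) with every successor in Z. Already a fixed point.
Sat(A[~idle U AX lock]) = {Store, Recv}

{Store, Recv}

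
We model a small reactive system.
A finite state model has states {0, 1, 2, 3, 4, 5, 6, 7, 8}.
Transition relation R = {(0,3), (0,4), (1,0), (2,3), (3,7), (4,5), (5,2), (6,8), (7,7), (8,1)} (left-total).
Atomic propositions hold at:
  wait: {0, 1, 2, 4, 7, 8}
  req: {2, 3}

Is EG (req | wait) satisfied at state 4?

Sat(req | wait) = {0, 1, 2, 3, 4, 7, 8}
EG (req | wait): greatest fixpoint, start Z0 = {0, 1, 2, 3, 4, 7, 8}, keep only states in Sat with some successor in Z. Z1 = {0, 1, 2, 3, 7, 8}; fixed.
Sat(EG (req | wait)) = {0, 1, 2, 3, 7, 8}
4 ∉ Sat(EG (req | wait)) = {0, 1, 2, 3, 7, 8}, so the formula does not hold at 4.

No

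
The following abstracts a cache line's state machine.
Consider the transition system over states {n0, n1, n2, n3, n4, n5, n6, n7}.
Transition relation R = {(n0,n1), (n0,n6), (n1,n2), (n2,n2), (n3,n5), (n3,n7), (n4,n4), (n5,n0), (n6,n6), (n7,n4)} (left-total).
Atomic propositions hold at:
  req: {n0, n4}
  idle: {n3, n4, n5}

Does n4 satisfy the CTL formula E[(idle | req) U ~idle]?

No

Sat(idle | req) = {n0, n3, n4, n5}
Sat(~idle) = {n0, n1, n2, n6, n7}
E[(idle | req) U ~idle]: least fixpoint, start Z0 = Sat(~idle) = {n0, n1, n2, n6, n7}, add states in Sat(idle | req) with some successor in Z. Z1 = {n0, n1, n2, n3, n5, n6, n7}; fixed.
Sat(E[(idle | req) U ~idle]) = {n0, n1, n2, n3, n5, n6, n7}
n4 ∉ Sat(E[(idle | req) U ~idle]) = {n0, n1, n2, n3, n5, n6, n7}, so the formula does not hold at n4.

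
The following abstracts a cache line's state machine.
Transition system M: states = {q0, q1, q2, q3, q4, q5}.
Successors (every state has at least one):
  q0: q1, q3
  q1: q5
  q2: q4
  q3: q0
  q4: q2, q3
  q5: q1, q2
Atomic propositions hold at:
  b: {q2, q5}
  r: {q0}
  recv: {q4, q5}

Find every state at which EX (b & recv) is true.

Sat(b & recv) = {q5}
Sat(EX (b & recv)) = {s : some successor in {q5}} = {q1}

{q1}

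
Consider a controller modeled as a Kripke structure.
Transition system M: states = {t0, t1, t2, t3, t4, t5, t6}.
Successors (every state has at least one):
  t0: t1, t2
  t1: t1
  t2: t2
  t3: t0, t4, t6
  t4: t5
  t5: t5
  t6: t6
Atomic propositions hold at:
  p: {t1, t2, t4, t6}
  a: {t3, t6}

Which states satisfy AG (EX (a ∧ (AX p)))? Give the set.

Sat(AX p) = {s : every successor in {t1, t2, t4, t6}} = {t0, t1, t2, t6}
Sat(a ∧ (AX p)) = {t6}
Sat(EX (a ∧ (AX p))) = {s : some successor in {t6}} = {t3, t6}
AG (EX (a ∧ (AX p))): greatest fixpoint, start Z0 = {t3, t6}, keep only states in Sat with every successor in Z. Z1 = {t6}; fixed.
Sat(AG (EX (a ∧ (AX p)))) = {t6}

{t6}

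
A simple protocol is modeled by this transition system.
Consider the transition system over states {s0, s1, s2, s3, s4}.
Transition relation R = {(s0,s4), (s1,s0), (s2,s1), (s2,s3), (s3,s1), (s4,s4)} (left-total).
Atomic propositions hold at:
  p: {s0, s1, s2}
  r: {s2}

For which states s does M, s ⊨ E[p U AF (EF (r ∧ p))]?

{s2}

Sat(r ∧ p) = {s2}
EF (r ∧ p): least fixpoint, start Z0 = {s2}, add states with some successor in Z. Already a fixed point.
Sat(EF (r ∧ p)) = {s2}
AF (EF (r ∧ p)): least fixpoint, start Z0 = {s2}, add states with every successor in Z. Already a fixed point.
Sat(AF (EF (r ∧ p))) = {s2}
E[p U AF (EF (r ∧ p))]: least fixpoint, start Z0 = Sat(AF (EF (r ∧ p))) = {s2}, add states in Sat(p) with some successor in Z. Already a fixed point.
Sat(E[p U AF (EF (r ∧ p))]) = {s2}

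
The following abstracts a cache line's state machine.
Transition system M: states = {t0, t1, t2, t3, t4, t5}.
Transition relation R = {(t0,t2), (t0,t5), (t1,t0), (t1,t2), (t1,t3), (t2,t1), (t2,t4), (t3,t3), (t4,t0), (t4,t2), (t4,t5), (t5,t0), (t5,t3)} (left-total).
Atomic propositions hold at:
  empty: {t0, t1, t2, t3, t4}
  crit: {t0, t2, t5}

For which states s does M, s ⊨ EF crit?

{t0, t1, t2, t4, t5}

EF crit: least fixpoint, start Z0 = {t0, t2, t5}, add states with some successor in Z. Z1 = {t0, t1, t2, t4, t5}; fixed.
Sat(EF crit) = {t0, t1, t2, t4, t5}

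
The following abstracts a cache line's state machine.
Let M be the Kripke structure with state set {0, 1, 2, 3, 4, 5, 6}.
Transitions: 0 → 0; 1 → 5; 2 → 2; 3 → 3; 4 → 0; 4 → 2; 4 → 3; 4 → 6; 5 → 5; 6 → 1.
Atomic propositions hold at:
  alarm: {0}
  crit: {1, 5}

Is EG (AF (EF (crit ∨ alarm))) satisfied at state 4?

Yes

Sat(crit ∨ alarm) = {0, 1, 5}
EF (crit ∨ alarm): least fixpoint, start Z0 = {0, 1, 5}, add states with some successor in Z. Z1 = {0, 1, 4, 5, 6}; fixed.
Sat(EF (crit ∨ alarm)) = {0, 1, 4, 5, 6}
AF (EF (crit ∨ alarm)): least fixpoint, start Z0 = {0, 1, 4, 5, 6}, add states with every successor in Z. Already a fixed point.
Sat(AF (EF (crit ∨ alarm))) = {0, 1, 4, 5, 6}
EG (AF (EF (crit ∨ alarm))): greatest fixpoint, start Z0 = {0, 1, 4, 5, 6}, keep only states in Sat with some successor in Z. Already a fixed point.
Sat(EG (AF (EF (crit ∨ alarm)))) = {0, 1, 4, 5, 6}
4 ∈ Sat(EG (AF (EF (crit ∨ alarm)))) = {0, 1, 4, 5, 6}, so the formula holds at 4.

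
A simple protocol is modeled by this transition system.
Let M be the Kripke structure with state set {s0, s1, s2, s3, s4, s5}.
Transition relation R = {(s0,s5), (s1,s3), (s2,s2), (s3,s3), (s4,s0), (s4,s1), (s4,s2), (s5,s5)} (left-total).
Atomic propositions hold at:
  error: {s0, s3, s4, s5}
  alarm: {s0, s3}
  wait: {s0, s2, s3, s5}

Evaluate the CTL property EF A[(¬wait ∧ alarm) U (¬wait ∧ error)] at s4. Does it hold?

Yes

Sat(¬wait) = {s1, s4}
Sat(¬wait ∧ alarm) = ∅
Sat(¬wait ∧ error) = {s4}
A[(¬wait ∧ alarm) U (¬wait ∧ error)]: least fixpoint, start Z0 = Sat((¬wait ∧ error)) = {s4}, add states in Sat(¬wait ∧ alarm) with every successor in Z. Already a fixed point.
Sat(A[(¬wait ∧ alarm) U (¬wait ∧ error)]) = {s4}
EF A[(¬wait ∧ alarm) U (¬wait ∧ error)]: least fixpoint, start Z0 = {s4}, add states with some successor in Z. Already a fixed point.
Sat(EF A[(¬wait ∧ alarm) U (¬wait ∧ error)]) = {s4}
s4 ∈ Sat(EF A[(¬wait ∧ alarm) U (¬wait ∧ error)]) = {s4}, so the formula holds at s4.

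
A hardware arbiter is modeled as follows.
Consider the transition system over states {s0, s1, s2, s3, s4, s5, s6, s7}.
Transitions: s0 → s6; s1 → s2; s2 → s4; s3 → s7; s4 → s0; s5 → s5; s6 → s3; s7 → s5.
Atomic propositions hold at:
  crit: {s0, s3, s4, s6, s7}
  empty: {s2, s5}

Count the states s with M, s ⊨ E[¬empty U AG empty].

6

Sat(¬empty) = {s0, s1, s3, s4, s6, s7}
AG empty: greatest fixpoint, start Z0 = {s2, s5}, keep only states in Sat with every successor in Z. Z1 = {s5}; fixed.
Sat(AG empty) = {s5}
E[¬empty U AG empty]: least fixpoint, start Z0 = Sat(AG empty) = {s5}, add states in Sat(¬empty) with some successor in Z. Z1 = {s5, s7}; Z2 = {s3, s5, s7}; Z3 = {s3, s5, s6, s7}; Z4 = {s0, s3, s5, s6, s7}; Z5 = {s0, s3, s4, s5, s6, s7}; fixed.
Sat(E[¬empty U AG empty]) = {s0, s3, s4, s5, s6, s7}
|Sat(E[¬empty U AG empty])| = |{s0, s3, s4, s5, s6, s7}| = 6.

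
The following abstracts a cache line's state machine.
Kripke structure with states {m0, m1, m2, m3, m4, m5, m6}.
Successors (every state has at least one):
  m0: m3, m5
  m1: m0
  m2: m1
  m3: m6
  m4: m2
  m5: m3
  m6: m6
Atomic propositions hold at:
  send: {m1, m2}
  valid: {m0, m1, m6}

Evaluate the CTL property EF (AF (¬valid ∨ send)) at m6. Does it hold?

Sat(¬valid) = {m2, m3, m4, m5}
Sat(¬valid ∨ send) = {m1, m2, m3, m4, m5}
AF (¬valid ∨ send): least fixpoint, start Z0 = {m1, m2, m3, m4, m5}, add states with every successor in Z. Z1 = {m0, m1, m2, m3, m4, m5}; fixed.
Sat(AF (¬valid ∨ send)) = {m0, m1, m2, m3, m4, m5}
EF (AF (¬valid ∨ send)): least fixpoint, start Z0 = {m0, m1, m2, m3, m4, m5}, add states with some successor in Z. Already a fixed point.
Sat(EF (AF (¬valid ∨ send))) = {m0, m1, m2, m3, m4, m5}
m6 ∉ Sat(EF (AF (¬valid ∨ send))) = {m0, m1, m2, m3, m4, m5}, so the formula does not hold at m6.

No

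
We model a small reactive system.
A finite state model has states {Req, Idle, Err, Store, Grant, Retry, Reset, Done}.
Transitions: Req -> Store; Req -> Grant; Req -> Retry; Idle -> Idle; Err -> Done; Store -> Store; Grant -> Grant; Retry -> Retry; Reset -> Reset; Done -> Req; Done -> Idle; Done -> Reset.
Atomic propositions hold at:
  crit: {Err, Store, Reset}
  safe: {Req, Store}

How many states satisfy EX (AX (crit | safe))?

4

Sat(crit | safe) = {Req, Err, Store, Reset}
Sat(AX (crit | safe)) = {s : every successor in {Req, Err, Store, Reset}} = {Store, Reset}
Sat(EX (AX (crit | safe))) = {s : some successor in {Store, Reset}} = {Req, Store, Reset, Done}
|Sat(EX (AX (crit | safe)))| = |{Req, Store, Reset, Done}| = 4.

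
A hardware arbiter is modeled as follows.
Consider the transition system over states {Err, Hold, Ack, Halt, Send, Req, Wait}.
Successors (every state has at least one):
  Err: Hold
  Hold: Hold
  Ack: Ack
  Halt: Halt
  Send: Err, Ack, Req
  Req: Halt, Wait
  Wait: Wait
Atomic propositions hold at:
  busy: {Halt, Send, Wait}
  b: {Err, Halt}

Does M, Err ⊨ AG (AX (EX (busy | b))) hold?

No

Sat(busy | b) = {Err, Halt, Send, Wait}
Sat(EX (busy | b)) = {s : some successor in {Err, Halt, Send, Wait}} = {Halt, Send, Req, Wait}
Sat(AX (EX (busy | b))) = {s : every successor in {Halt, Send, Req, Wait}} = {Halt, Req, Wait}
AG (AX (EX (busy | b))): greatest fixpoint, start Z0 = {Halt, Req, Wait}, keep only states in Sat with every successor in Z. Already a fixed point.
Sat(AG (AX (EX (busy | b)))) = {Halt, Req, Wait}
Err ∉ Sat(AG (AX (EX (busy | b)))) = {Halt, Req, Wait}, so the formula does not hold at Err.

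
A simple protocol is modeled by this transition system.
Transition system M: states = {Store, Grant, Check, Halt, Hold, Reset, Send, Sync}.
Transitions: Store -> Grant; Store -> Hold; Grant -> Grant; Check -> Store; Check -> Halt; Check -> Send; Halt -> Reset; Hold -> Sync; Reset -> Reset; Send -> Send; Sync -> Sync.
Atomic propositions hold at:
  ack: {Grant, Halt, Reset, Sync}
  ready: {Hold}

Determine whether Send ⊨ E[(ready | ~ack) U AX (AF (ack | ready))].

No

Sat(~ack) = {Store, Check, Hold, Send}
Sat(ready | ~ack) = {Store, Check, Hold, Send}
Sat(ack | ready) = {Grant, Halt, Hold, Reset, Sync}
AF (ack | ready): least fixpoint, start Z0 = {Grant, Halt, Hold, Reset, Sync}, add states with every successor in Z. Z1 = {Store, Grant, Halt, Hold, Reset, Sync}; fixed.
Sat(AF (ack | ready)) = {Store, Grant, Halt, Hold, Reset, Sync}
Sat(AX (AF (ack | ready))) = {s : every successor in {Store, Grant, Halt, Hold, Reset, Sync}} = {Store, Grant, Halt, Hold, Reset, Sync}
E[(ready | ~ack) U AX (AF (ack | ready))]: least fixpoint, start Z0 = Sat(AX (AF (ack | ready))) = {Store, Grant, Halt, Hold, Reset, Sync}, add states in Sat(ready | ~ack) with some successor in Z. Z1 = {Store, Grant, Check, Halt, Hold, Reset, Sync}; fixed.
Sat(E[(ready | ~ack) U AX (AF (ack | ready))]) = {Store, Grant, Check, Halt, Hold, Reset, Sync}
Send ∉ Sat(E[(ready | ~ack) U AX (AF (ack | ready))]) = {Store, Grant, Check, Halt, Hold, Reset, Sync}, so the formula does not hold at Send.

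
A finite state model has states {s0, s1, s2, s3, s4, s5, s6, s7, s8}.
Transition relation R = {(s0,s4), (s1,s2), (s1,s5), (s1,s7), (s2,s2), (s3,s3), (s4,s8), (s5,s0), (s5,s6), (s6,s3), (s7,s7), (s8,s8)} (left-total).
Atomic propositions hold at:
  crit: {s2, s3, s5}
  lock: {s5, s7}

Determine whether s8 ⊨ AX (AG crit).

AG crit: greatest fixpoint, start Z0 = {s2, s3, s5}, keep only states in Sat with every successor in Z. Z1 = {s2, s3}; fixed.
Sat(AG crit) = {s2, s3}
Sat(AX (AG crit)) = {s : every successor in {s2, s3}} = {s2, s3, s6}
s8 ∉ Sat(AX (AG crit)) = {s2, s3, s6}, so the formula does not hold at s8.

No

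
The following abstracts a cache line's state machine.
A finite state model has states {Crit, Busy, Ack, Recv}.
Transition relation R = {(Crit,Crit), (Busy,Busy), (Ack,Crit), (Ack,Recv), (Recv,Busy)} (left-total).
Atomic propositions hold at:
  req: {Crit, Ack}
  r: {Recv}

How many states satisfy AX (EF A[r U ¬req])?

Sat(¬req) = {Busy, Recv}
A[r U ¬req]: least fixpoint, start Z0 = Sat(¬req) = {Busy, Recv}, add states in Sat(r) with every successor in Z. Already a fixed point.
Sat(A[r U ¬req]) = {Busy, Recv}
EF A[r U ¬req]: least fixpoint, start Z0 = {Busy, Recv}, add states with some successor in Z. Z1 = {Busy, Ack, Recv}; fixed.
Sat(EF A[r U ¬req]) = {Busy, Ack, Recv}
Sat(AX (EF A[r U ¬req])) = {s : every successor in {Busy, Ack, Recv}} = {Busy, Recv}
|Sat(AX (EF A[r U ¬req]))| = |{Busy, Recv}| = 2.

2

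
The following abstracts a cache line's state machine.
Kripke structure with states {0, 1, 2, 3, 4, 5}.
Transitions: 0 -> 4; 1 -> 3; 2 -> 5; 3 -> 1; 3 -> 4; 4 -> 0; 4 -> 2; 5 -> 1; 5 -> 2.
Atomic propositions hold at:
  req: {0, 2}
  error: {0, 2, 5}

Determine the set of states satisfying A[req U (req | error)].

Sat(req | error) = {0, 2, 5}
A[req U (req | error)]: least fixpoint, start Z0 = Sat((req | error)) = {0, 2, 5}, add states in Sat(req) with every successor in Z. Already a fixed point.
Sat(A[req U (req | error)]) = {0, 2, 5}

{0, 2, 5}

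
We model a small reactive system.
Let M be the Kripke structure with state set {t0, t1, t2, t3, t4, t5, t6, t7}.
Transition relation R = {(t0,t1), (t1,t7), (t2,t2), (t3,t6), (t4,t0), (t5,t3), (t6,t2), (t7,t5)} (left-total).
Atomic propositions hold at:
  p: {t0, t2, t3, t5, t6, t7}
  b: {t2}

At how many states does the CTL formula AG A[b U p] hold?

A[b U p]: least fixpoint, start Z0 = Sat(p) = {t0, t2, t3, t5, t6, t7}, add states in Sat(b) with every successor in Z. Already a fixed point.
Sat(A[b U p]) = {t0, t2, t3, t5, t6, t7}
AG A[b U p]: greatest fixpoint, start Z0 = {t0, t2, t3, t5, t6, t7}, keep only states in Sat with every successor in Z. Z1 = {t2, t3, t5, t6, t7}; fixed.
Sat(AG A[b U p]) = {t2, t3, t5, t6, t7}
|Sat(AG A[b U p])| = |{t2, t3, t5, t6, t7}| = 5.

5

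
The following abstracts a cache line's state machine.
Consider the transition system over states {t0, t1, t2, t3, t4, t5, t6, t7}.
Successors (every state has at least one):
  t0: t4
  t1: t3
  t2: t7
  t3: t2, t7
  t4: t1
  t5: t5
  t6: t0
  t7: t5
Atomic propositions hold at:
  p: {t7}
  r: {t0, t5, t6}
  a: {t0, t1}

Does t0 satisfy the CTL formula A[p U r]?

A[p U r]: least fixpoint, start Z0 = Sat(r) = {t0, t5, t6}, add states in Sat(p) with every successor in Z. Z1 = {t0, t5, t6, t7}; fixed.
Sat(A[p U r]) = {t0, t5, t6, t7}
t0 ∈ Sat(A[p U r]) = {t0, t5, t6, t7}, so the formula holds at t0.

Yes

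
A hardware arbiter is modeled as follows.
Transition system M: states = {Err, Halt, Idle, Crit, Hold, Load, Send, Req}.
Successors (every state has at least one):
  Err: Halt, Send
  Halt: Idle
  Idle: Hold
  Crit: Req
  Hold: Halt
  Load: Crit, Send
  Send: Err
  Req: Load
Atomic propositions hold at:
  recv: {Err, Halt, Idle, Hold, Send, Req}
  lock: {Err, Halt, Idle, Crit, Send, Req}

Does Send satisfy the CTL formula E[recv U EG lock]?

EG lock: greatest fixpoint, start Z0 = {Err, Halt, Idle, Crit, Send, Req}, keep only states in Sat with some successor in Z. Z1 = {Err, Halt, Crit, Send}; Z2 = {Err, Send}; fixed.
Sat(EG lock) = {Err, Send}
E[recv U EG lock]: least fixpoint, start Z0 = Sat(EG lock) = {Err, Send}, add states in Sat(recv) with some successor in Z. Already a fixed point.
Sat(E[recv U EG lock]) = {Err, Send}
Send ∈ Sat(E[recv U EG lock]) = {Err, Send}, so the formula holds at Send.

Yes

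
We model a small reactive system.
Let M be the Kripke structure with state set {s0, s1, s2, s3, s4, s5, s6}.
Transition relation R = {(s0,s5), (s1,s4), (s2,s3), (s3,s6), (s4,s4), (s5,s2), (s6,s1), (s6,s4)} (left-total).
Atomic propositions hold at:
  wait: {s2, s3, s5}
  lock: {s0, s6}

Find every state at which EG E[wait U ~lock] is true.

Sat(~lock) = {s1, s2, s3, s4, s5}
E[wait U ~lock]: least fixpoint, start Z0 = Sat(~lock) = {s1, s2, s3, s4, s5}, add states in Sat(wait) with some successor in Z. Already a fixed point.
Sat(E[wait U ~lock]) = {s1, s2, s3, s4, s5}
EG E[wait U ~lock]: greatest fixpoint, start Z0 = {s1, s2, s3, s4, s5}, keep only states in Sat with some successor in Z. Z1 = {s1, s2, s4, s5}; Z2 = {s1, s4, s5}; Z3 = {s1, s4}; fixed.
Sat(EG E[wait U ~lock]) = {s1, s4}

{s1, s4}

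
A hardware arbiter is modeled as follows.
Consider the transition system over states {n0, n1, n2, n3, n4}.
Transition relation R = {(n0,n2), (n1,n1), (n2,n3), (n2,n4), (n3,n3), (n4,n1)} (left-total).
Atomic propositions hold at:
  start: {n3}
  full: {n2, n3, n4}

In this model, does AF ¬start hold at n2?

Sat(¬start) = {n0, n1, n2, n4}
AF ¬start: least fixpoint, start Z0 = {n0, n1, n2, n4}, add states with every successor in Z. Already a fixed point.
Sat(AF ¬start) = {n0, n1, n2, n4}
n2 ∈ Sat(AF ¬start) = {n0, n1, n2, n4}, so the formula holds at n2.

Yes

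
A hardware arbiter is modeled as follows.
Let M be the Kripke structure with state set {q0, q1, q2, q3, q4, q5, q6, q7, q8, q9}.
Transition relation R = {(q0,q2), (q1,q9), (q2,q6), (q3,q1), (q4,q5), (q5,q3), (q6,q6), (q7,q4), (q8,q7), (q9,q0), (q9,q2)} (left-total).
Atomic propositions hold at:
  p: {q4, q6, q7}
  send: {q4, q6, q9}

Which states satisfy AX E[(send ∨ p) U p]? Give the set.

Sat(send ∨ p) = {q4, q6, q7, q9}
E[(send ∨ p) U p]: least fixpoint, start Z0 = Sat(p) = {q4, q6, q7}, add states in Sat(send ∨ p) with some successor in Z. Already a fixed point.
Sat(E[(send ∨ p) U p]) = {q4, q6, q7}
Sat(AX E[(send ∨ p) U p]) = {s : every successor in {q4, q6, q7}} = {q2, q6, q7, q8}

{q2, q6, q7, q8}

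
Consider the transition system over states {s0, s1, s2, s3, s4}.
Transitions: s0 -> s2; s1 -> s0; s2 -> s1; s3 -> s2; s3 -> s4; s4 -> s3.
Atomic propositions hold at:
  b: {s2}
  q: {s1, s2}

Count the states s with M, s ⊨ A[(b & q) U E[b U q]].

Sat(b & q) = {s2}
E[b U q]: least fixpoint, start Z0 = Sat(q) = {s1, s2}, add states in Sat(b) with some successor in Z. Already a fixed point.
Sat(E[b U q]) = {s1, s2}
A[(b & q) U E[b U q]]: least fixpoint, start Z0 = Sat(E[b U q]) = {s1, s2}, add states in Sat(b & q) with every successor in Z. Already a fixed point.
Sat(A[(b & q) U E[b U q]]) = {s1, s2}
|Sat(A[(b & q) U E[b U q]])| = |{s1, s2}| = 2.

2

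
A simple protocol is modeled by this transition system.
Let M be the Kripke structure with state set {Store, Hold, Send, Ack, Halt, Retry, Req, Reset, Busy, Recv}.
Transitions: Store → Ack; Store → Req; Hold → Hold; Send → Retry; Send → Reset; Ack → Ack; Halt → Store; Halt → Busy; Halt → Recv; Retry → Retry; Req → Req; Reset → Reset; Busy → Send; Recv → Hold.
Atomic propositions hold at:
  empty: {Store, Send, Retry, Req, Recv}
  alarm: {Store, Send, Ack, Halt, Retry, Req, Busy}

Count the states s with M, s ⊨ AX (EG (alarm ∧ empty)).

3

Sat(alarm ∧ empty) = {Store, Send, Retry, Req}
EG (alarm ∧ empty): greatest fixpoint, start Z0 = {Store, Send, Retry, Req}, keep only states in Sat with some successor in Z. Already a fixed point.
Sat(EG (alarm ∧ empty)) = {Store, Send, Retry, Req}
Sat(AX (EG (alarm ∧ empty))) = {s : every successor in {Store, Send, Retry, Req}} = {Retry, Req, Busy}
|Sat(AX (EG (alarm ∧ empty)))| = |{Retry, Req, Busy}| = 3.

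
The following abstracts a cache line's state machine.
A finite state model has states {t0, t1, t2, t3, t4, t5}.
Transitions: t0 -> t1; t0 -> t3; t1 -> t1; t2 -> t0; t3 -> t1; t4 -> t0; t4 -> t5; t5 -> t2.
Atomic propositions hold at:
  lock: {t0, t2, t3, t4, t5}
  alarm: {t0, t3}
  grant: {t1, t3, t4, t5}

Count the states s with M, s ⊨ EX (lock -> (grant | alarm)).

Sat(grant | alarm) = {t0, t1, t3, t4, t5}
Sat(lock -> (grant | alarm)) = {t0, t1, t3, t4, t5}
Sat(EX (lock -> (grant | alarm))) = {s : some successor in {t0, t1, t3, t4, t5}} = {t0, t1, t2, t3, t4}
|Sat(EX (lock -> (grant | alarm)))| = |{t0, t1, t2, t3, t4}| = 5.

5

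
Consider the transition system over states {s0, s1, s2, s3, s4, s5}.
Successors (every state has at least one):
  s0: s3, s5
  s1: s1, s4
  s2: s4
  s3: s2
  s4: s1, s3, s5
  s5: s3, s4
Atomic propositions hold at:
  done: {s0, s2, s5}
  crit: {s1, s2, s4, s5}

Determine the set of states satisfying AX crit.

Sat(AX crit) = {s : every successor in {s1, s2, s4, s5}} = {s1, s2, s3}

{s1, s2, s3}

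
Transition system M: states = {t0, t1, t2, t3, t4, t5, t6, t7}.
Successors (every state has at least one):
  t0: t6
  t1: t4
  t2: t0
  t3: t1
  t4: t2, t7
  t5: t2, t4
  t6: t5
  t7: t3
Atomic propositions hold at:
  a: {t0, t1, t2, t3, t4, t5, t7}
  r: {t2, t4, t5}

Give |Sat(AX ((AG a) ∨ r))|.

3

AG a: greatest fixpoint, start Z0 = {t0, t1, t2, t3, t4, t5, t7}, keep only states in Sat with every successor in Z. Z1 = {t1, t2, t3, t4, t5, t7}; Z2 = {t1, t3, t4, t5, t7}; Z3 = {t1, t3, t7}; Z4 = {t3, t7}; Z5 = {t7}; Z6 = ∅; fixed.
Sat(AG a) = ∅
Sat((AG a) ∨ r) = {t2, t4, t5}
Sat(AX ((AG a) ∨ r)) = {s : every successor in {t2, t4, t5}} = {t1, t5, t6}
|Sat(AX ((AG a) ∨ r))| = |{t1, t5, t6}| = 3.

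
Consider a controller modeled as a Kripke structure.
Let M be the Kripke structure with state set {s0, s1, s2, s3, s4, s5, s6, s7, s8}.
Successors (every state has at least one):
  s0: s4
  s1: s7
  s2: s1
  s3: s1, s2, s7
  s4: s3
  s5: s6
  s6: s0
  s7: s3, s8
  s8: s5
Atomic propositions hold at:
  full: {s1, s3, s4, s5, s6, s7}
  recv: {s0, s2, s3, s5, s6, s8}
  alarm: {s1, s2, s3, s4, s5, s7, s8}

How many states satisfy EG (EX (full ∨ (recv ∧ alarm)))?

Sat(recv ∧ alarm) = {s2, s3, s5, s8}
Sat(full ∨ (recv ∧ alarm)) = {s1, s2, s3, s4, s5, s6, s7, s8}
Sat(EX (full ∨ (recv ∧ alarm))) = {s : some successor in {s1, s2, s3, s4, s5, s6, s7, s8}} = {s0, s1, s2, s3, s4, s5, s7, s8}
EG (EX (full ∨ (recv ∧ alarm))): greatest fixpoint, start Z0 = {s0, s1, s2, s3, s4, s5, s7, s8}, keep only states in Sat with some successor in Z. Z1 = {s0, s1, s2, s3, s4, s7, s8}; Z2 = {s0, s1, s2, s3, s4, s7}; fixed.
Sat(EG (EX (full ∨ (recv ∧ alarm)))) = {s0, s1, s2, s3, s4, s7}
|Sat(EG (EX (full ∨ (recv ∧ alarm))))| = |{s0, s1, s2, s3, s4, s7}| = 6.

6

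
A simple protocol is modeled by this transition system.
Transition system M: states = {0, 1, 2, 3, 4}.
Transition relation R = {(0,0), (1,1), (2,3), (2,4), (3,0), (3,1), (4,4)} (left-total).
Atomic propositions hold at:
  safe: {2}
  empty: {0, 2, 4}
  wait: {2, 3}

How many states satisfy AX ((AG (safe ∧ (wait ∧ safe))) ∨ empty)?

Sat(wait ∧ safe) = {2}
Sat(safe ∧ (wait ∧ safe)) = {2}
AG (safe ∧ (wait ∧ safe)): greatest fixpoint, start Z0 = {2}, keep only states in Sat with every successor in Z. Z1 = ∅; fixed.
Sat(AG (safe ∧ (wait ∧ safe))) = ∅
Sat((AG (safe ∧ (wait ∧ safe))) ∨ empty) = {0, 2, 4}
Sat(AX ((AG (safe ∧ (wait ∧ safe))) ∨ empty)) = {s : every successor in {0, 2, 4}} = {0, 4}
|Sat(AX ((AG (safe ∧ (wait ∧ safe))) ∨ empty))| = |{0, 4}| = 2.

2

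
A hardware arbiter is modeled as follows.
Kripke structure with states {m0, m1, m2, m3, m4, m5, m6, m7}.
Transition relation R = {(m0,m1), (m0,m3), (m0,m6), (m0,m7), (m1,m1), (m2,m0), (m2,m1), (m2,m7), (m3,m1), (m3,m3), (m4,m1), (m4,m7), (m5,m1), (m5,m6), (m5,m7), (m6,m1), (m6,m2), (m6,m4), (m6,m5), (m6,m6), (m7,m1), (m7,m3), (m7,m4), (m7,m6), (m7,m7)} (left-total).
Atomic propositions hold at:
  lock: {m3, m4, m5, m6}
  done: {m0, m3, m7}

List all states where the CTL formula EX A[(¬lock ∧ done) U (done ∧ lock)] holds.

Sat(¬lock) = {m0, m1, m2, m7}
Sat(¬lock ∧ done) = {m0, m7}
Sat(done ∧ lock) = {m3}
A[(¬lock ∧ done) U (done ∧ lock)]: least fixpoint, start Z0 = Sat((done ∧ lock)) = {m3}, add states in Sat(¬lock ∧ done) with every successor in Z. Already a fixed point.
Sat(A[(¬lock ∧ done) U (done ∧ lock)]) = {m3}
Sat(EX A[(¬lock ∧ done) U (done ∧ lock)]) = {s : some successor in {m3}} = {m0, m3, m7}

{m0, m3, m7}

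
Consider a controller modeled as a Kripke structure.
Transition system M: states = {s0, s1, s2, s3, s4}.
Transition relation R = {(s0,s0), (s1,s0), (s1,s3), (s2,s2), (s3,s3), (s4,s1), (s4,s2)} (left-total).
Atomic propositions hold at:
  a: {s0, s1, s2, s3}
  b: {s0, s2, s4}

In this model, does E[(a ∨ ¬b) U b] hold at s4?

Sat(¬b) = {s1, s3}
Sat(a ∨ ¬b) = {s0, s1, s2, s3}
E[(a ∨ ¬b) U b]: least fixpoint, start Z0 = Sat(b) = {s0, s2, s4}, add states in Sat(a ∨ ¬b) with some successor in Z. Z1 = {s0, s1, s2, s4}; fixed.
Sat(E[(a ∨ ¬b) U b]) = {s0, s1, s2, s4}
s4 ∈ Sat(E[(a ∨ ¬b) U b]) = {s0, s1, s2, s4}, so the formula holds at s4.

Yes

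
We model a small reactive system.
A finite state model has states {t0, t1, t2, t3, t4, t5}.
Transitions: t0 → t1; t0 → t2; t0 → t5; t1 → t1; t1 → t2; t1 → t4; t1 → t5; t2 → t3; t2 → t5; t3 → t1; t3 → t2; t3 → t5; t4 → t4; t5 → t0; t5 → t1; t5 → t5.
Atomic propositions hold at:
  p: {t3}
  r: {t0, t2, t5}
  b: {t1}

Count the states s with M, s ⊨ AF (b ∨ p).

2

Sat(b ∨ p) = {t1, t3}
AF (b ∨ p): least fixpoint, start Z0 = {t1, t3}, add states with every successor in Z. Already a fixed point.
Sat(AF (b ∨ p)) = {t1, t3}
|Sat(AF (b ∨ p))| = |{t1, t3}| = 2.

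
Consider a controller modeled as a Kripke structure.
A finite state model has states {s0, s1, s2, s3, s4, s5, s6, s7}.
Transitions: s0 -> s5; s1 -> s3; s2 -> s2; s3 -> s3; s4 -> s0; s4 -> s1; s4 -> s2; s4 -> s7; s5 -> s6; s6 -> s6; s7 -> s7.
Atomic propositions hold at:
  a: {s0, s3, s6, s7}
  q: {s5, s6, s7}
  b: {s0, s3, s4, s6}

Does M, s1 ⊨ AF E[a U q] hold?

E[a U q]: least fixpoint, start Z0 = Sat(q) = {s5, s6, s7}, add states in Sat(a) with some successor in Z. Z1 = {s0, s5, s6, s7}; fixed.
Sat(E[a U q]) = {s0, s5, s6, s7}
AF E[a U q]: least fixpoint, start Z0 = {s0, s5, s6, s7}, add states with every successor in Z. Already a fixed point.
Sat(AF E[a U q]) = {s0, s5, s6, s7}
s1 ∉ Sat(AF E[a U q]) = {s0, s5, s6, s7}, so the formula does not hold at s1.

No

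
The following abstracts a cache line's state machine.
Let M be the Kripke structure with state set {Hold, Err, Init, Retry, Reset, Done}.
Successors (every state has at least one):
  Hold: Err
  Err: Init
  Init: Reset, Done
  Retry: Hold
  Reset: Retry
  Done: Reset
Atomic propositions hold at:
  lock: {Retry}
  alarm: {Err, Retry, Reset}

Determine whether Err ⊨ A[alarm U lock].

No

A[alarm U lock]: least fixpoint, start Z0 = Sat(lock) = {Retry}, add states in Sat(alarm) with every successor in Z. Z1 = {Retry, Reset}; fixed.
Sat(A[alarm U lock]) = {Retry, Reset}
Err ∉ Sat(A[alarm U lock]) = {Retry, Reset}, so the formula does not hold at Err.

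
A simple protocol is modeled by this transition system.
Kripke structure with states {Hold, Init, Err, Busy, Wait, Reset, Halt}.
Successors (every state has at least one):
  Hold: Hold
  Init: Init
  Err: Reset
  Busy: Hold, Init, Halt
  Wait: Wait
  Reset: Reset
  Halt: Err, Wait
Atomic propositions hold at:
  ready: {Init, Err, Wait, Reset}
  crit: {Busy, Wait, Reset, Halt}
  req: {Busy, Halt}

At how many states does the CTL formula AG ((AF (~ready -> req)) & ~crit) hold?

1

Sat(~ready) = {Hold, Busy, Halt}
Sat(~ready -> req) = {Init, Err, Busy, Wait, Reset, Halt}
AF (~ready -> req): least fixpoint, start Z0 = {Init, Err, Busy, Wait, Reset, Halt}, add states with every successor in Z. Already a fixed point.
Sat(AF (~ready -> req)) = {Init, Err, Busy, Wait, Reset, Halt}
Sat(~crit) = {Hold, Init, Err}
Sat((AF (~ready -> req)) & ~crit) = {Init, Err}
AG ((AF (~ready -> req)) & ~crit): greatest fixpoint, start Z0 = {Init, Err}, keep only states in Sat with every successor in Z. Z1 = {Init}; fixed.
Sat(AG ((AF (~ready -> req)) & ~crit)) = {Init}
|Sat(AG ((AF (~ready -> req)) & ~crit))| = |{Init}| = 1.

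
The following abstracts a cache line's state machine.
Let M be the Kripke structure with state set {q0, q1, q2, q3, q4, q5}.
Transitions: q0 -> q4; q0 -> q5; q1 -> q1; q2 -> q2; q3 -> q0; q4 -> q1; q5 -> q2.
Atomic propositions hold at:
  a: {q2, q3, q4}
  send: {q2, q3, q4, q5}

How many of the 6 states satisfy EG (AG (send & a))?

Sat(send & a) = {q2, q3, q4}
AG (send & a): greatest fixpoint, start Z0 = {q2, q3, q4}, keep only states in Sat with every successor in Z. Z1 = {q2}; fixed.
Sat(AG (send & a)) = {q2}
EG (AG (send & a)): greatest fixpoint, start Z0 = {q2}, keep only states in Sat with some successor in Z. Already a fixed point.
Sat(EG (AG (send & a))) = {q2}
|Sat(EG (AG (send & a)))| = |{q2}| = 1.

1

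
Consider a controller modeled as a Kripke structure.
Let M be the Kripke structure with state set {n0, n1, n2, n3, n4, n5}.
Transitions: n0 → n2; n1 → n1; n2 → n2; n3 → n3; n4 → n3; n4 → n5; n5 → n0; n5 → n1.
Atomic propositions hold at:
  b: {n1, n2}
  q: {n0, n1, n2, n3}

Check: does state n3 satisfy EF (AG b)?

No

AG b: greatest fixpoint, start Z0 = {n1, n2}, keep only states in Sat with every successor in Z. Already a fixed point.
Sat(AG b) = {n1, n2}
EF (AG b): least fixpoint, start Z0 = {n1, n2}, add states with some successor in Z. Z1 = {n0, n1, n2, n5}; Z2 = {n0, n1, n2, n4, n5}; fixed.
Sat(EF (AG b)) = {n0, n1, n2, n4, n5}
n3 ∉ Sat(EF (AG b)) = {n0, n1, n2, n4, n5}, so the formula does not hold at n3.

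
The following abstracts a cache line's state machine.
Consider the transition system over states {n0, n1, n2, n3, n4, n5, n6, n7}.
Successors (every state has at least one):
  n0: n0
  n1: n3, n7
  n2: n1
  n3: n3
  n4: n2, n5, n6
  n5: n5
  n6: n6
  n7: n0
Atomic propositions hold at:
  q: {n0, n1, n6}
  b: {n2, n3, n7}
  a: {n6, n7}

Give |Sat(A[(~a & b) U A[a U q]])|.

Sat(~a) = {n0, n1, n2, n3, n4, n5}
Sat(~a & b) = {n2, n3}
A[a U q]: least fixpoint, start Z0 = Sat(q) = {n0, n1, n6}, add states in Sat(a) with every successor in Z. Z1 = {n0, n1, n6, n7}; fixed.
Sat(A[a U q]) = {n0, n1, n6, n7}
A[(~a & b) U A[a U q]]: least fixpoint, start Z0 = Sat(A[a U q]) = {n0, n1, n6, n7}, add states in Sat(~a & b) with every successor in Z. Z1 = {n0, n1, n2, n6, n7}; fixed.
Sat(A[(~a & b) U A[a U q]]) = {n0, n1, n2, n6, n7}
|Sat(A[(~a & b) U A[a U q]])| = |{n0, n1, n2, n6, n7}| = 5.

5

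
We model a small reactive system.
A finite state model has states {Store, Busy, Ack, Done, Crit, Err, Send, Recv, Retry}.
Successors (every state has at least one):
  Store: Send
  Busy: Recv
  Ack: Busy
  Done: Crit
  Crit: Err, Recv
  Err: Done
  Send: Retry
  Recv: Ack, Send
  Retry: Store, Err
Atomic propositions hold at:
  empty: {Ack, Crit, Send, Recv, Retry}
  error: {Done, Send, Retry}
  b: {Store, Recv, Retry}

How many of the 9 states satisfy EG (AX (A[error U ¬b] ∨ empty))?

Sat(¬b) = {Busy, Ack, Done, Crit, Err, Send}
A[error U ¬b]: least fixpoint, start Z0 = Sat(¬b) = {Busy, Ack, Done, Crit, Err, Send}, add states in Sat(error) with every successor in Z. Already a fixed point.
Sat(A[error U ¬b]) = {Busy, Ack, Done, Crit, Err, Send}
Sat(A[error U ¬b] ∨ empty) = {Busy, Ack, Done, Crit, Err, Send, Recv, Retry}
Sat(AX (A[error U ¬b] ∨ empty)) = {s : every successor in {Busy, Ack, Done, Crit, Err, Send, Recv, Retry}} = {Store, Busy, Ack, Done, Crit, Err, Send, Recv}
EG (AX (A[error U ¬b] ∨ empty)): greatest fixpoint, start Z0 = {Store, Busy, Ack, Done, Crit, Err, Send, Recv}, keep only states in Sat with some successor in Z. Z1 = {Store, Busy, Ack, Done, Crit, Err, Recv}; Z2 = {Busy, Ack, Done, Crit, Err, Recv}; fixed.
Sat(EG (AX (A[error U ¬b] ∨ empty))) = {Busy, Ack, Done, Crit, Err, Recv}
|Sat(EG (AX (A[error U ¬b] ∨ empty)))| = |{Busy, Ack, Done, Crit, Err, Recv}| = 6.

6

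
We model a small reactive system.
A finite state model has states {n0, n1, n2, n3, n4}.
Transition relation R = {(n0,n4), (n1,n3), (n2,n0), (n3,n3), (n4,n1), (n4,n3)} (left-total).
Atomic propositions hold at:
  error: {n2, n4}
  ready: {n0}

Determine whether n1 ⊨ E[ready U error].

E[ready U error]: least fixpoint, start Z0 = Sat(error) = {n2, n4}, add states in Sat(ready) with some successor in Z. Z1 = {n0, n2, n4}; fixed.
Sat(E[ready U error]) = {n0, n2, n4}
n1 ∉ Sat(E[ready U error]) = {n0, n2, n4}, so the formula does not hold at n1.

No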